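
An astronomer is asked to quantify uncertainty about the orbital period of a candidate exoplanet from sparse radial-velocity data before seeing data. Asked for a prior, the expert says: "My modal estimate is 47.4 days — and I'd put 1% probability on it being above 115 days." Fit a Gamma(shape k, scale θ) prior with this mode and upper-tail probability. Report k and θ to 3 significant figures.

k ≈ 7.01, θ ≈ 7.88

Gamma(k,θ) with k>1 has mode (k−1)θ, so θ = 47.4/(k−1).
Need P(X < 115) = 0.99 with θ tied to k this way. Start at k = 2, θ = 47.4: P(X<115) ≈ 0.697.
Too low — raise k to concentrate. Iterating converges to k ≈ 7.01.
Then θ = 47.4/(7.01−1) ≈ 7.88.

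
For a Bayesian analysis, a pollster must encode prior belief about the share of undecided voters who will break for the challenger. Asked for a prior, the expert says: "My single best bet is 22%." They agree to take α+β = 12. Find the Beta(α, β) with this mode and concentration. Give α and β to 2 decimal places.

For α,β > 1 the Beta mode is (α−1)/(α+β−2). With α+β = 12, the mode is (α−1)/10.
Set (α−1)/10 = 0.22 → α = 1 + 0.22·10 = 3.20.
β = 12 − α = 8.80.

α = 3.20, β = 8.80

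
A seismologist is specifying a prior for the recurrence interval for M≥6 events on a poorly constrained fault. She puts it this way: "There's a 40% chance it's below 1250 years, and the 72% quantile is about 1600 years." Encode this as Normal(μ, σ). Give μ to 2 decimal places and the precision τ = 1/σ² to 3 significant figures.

The p-quantile of Normal(μ,σ) is μ + z_p·σ, with z_{0.4} = -0.2533 and z_{0.72} = 0.5828.
Eliminate σ: μ = (z₂·x₁ − z₁·x₂)/(z₂ − z₁) = (0.5828·1250 − (-0.2533)·1600)/0.8362 = 1356.04.
Then σ = (x₂ − x₁)/(z₂ − z₁) = (1600 − 1250)/0.8362 = 418.57.
Precision τ = 1/σ² = 1/418.6² = 5.71e-06.

μ = 1356.04, τ = 5.71e-06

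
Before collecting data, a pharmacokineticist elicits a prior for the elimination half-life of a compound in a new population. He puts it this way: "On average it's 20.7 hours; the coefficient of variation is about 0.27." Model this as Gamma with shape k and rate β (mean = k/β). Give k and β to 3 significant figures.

k ≈ 13.7, β ≈ 0.663

For Gamma(k, rate β): mean = k/β, variance = k/β², so CV = 1/√k.
CV = 0.27, hence k = 1/CV² = 13.7.
Then β = k/mean = 13.7/20.7 = 0.663.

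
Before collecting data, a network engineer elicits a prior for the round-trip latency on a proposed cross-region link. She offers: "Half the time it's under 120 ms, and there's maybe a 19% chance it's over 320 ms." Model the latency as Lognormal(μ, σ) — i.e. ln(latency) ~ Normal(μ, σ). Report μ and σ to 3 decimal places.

If T ~ Lognormal(μ,σ) then ln T ~ Normal(μ,σ), so the p-quantile of ln T is μ + z_p·σ.
ln(120) = 4.787 and ln(320) = 5.768; z_{0.5} = 0, z_{0.81} = 0.8779.
σ = (5.768 − 4.787)/(0.8779 − (0)) = 1.117.
μ = 4.787 − (0)·1.117 = 4.787.

μ ≈ 4.787, σ ≈ 1.117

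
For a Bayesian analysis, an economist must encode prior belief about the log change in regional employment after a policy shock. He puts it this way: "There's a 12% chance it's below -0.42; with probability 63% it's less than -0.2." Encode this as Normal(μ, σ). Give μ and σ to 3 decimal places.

For Normal(μ,σ), the p-quantile is μ + z_p·σ. Here z_{0.12} = -1.175, z_{0.63} = 0.3319.
So -0.42 = μ − 1.175σ and -0.2 = μ + 0.3319σ.
Subtracting: σ = (-0.2 − -0.42)/(0.3319 − (-1.175)) = 0.146.
Then μ = -0.42 − (-1.175)·0.146 = -0.248.

μ = -0.248, σ = 0.146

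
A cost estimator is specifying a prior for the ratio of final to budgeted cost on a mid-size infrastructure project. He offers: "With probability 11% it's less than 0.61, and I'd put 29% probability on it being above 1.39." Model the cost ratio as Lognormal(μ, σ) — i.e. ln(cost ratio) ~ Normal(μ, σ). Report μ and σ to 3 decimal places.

If T ~ Lognormal(μ,σ) then ln T ~ Normal(μ,σ), so the p-quantile of ln T is μ + z_p·σ.
ln(0.61) = -0.4943 and ln(1.39) = 0.3293; z_{0.11} = -1.227, z_{0.71} = 0.5534.
σ = (0.3293 − -0.4943)/(0.5534 − (-1.227)) = 0.463.
μ = -0.4943 − (-1.227)·0.463 = 0.073.

μ ≈ 0.073, σ ≈ 0.463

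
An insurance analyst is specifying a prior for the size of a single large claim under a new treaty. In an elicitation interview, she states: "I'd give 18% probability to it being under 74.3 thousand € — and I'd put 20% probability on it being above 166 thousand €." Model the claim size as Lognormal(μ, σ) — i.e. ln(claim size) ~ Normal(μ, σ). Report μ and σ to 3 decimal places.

μ ≈ 4.727, σ ≈ 0.458

If T ~ Lognormal(μ,σ) then ln T ~ Normal(μ,σ), so the p-quantile of ln T is μ + z_p·σ.
ln(74.3) = 4.308 and ln(166) = 5.112; z_{0.18} = -0.9154, z_{0.8} = 0.8416.
σ = (5.112 − 4.308)/(0.8416 − (-0.9154)) = 0.458.
μ = 4.308 − (-0.9154)·0.458 = 4.727.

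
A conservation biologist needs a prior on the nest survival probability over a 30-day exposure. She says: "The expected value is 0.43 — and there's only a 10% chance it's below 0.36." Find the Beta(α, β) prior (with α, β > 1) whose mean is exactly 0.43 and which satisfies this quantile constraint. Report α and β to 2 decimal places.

With mean 0.43 fixed, write α = 0.43s, β = 0.57s where s = α+β.
Need P(θ < 0.36) = 0.1 under Beta(0.43s, 0.57s). Normal approximation: (q−m)/√(m(1−m)/s) ≈ z_{0.1} = -1.28, so s ≈ 0.43·0.57·(-1.28)²/(0.36−0.43)² = 82.2.
At s = 82.2: P(θ<0.36) ≈ 0.098. Adjusting to match 0.1 gives s ≈ 80.92.
So α = 0.43·80.92 ≈ 34.80, β = 0.57·80.92 ≈ 46.13.

α ≈ 34.80, β ≈ 46.13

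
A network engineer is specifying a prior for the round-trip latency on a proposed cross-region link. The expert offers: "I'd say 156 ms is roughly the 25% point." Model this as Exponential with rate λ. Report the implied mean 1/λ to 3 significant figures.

mean ≈ 542 ms

P(T < 156.0) = 1 − e^(−λ·156.0) = 0.25, so λ = −ln(1−0.25)/156.0 = −ln(0.75)/156.0 = 0.00184.
Mean = 1/λ = 542 ms.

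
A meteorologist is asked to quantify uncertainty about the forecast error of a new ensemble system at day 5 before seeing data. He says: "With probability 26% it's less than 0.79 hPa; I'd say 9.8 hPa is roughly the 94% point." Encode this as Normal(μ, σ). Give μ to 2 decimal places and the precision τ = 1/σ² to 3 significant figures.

The p-quantile of Normal(μ,σ) is μ + z_p·σ, with z_{0.26} = -0.6433 and z_{0.94} = 1.555.
Eliminate σ: μ = (z₂·x₁ − z₁·x₂)/(z₂ − z₁) = (1.555·0.79 − (-0.6433)·9.8)/2.198 = 3.43.
Then σ = (x₂ − x₁)/(z₂ − z₁) = (9.8 − 0.79)/2.198 = 4.10.
Precision τ = 1/σ² = 1/4.099² = 0.0595.

μ = 3.43, τ = 0.0595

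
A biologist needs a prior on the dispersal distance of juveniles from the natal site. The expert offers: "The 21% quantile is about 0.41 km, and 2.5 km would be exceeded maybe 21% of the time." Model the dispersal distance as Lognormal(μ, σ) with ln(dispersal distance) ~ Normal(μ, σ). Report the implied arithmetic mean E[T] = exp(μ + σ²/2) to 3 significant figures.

E[T] ≈ 1.9 km

If T ~ Lognormal(μ,σ) then ln T ~ Normal(μ,σ), so the p-quantile of ln T is μ + z_p·σ.
ln(0.41) = -0.8916 and ln(2.5) = 0.9163; z_{0.21} = -0.8064, z_{0.79} = 0.8064.
σ = (0.9163 − -0.8916)/(0.8064 − (-0.8064)) = 1.121.
μ = -0.8916 − (-0.8064)·1.121 = 0.012.
E[T] = exp(μ + σ²/2) = exp(0.012 + 0.6282) = 1.9 km.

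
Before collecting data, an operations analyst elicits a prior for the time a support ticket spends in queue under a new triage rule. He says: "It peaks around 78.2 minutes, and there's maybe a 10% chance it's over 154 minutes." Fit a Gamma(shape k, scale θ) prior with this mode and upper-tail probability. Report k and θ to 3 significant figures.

Gamma(k,θ) with k>1 has mode (k−1)θ, so θ = 78.2/(k−1).
Need P(X < 154) = 0.9 with θ tied to k this way. Start at k = 2, θ = 78.2: P(X<154) ≈ 0.586.
Too low — raise k to concentrate. Iterating converges to k ≈ 5.17.
Then θ = 78.2/(5.17−1) ≈ 18.7.

k ≈ 5.17, θ ≈ 18.7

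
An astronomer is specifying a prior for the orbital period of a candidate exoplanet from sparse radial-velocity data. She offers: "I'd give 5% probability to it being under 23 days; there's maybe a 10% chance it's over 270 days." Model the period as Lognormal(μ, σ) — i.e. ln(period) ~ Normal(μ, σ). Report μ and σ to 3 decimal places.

μ ≈ 4.520, σ ≈ 0.842

If T ~ Lognormal(μ,σ) then ln T ~ Normal(μ,σ), so the p-quantile of ln T is μ + z_p·σ.
ln(23) = 3.135 and ln(270) = 5.598; z_{0.05} = -1.645, z_{0.9} = 1.282.
σ = (5.598 − 3.135)/(1.282 − (-1.645)) = 0.842.
μ = 3.135 − (-1.645)·0.842 = 4.520.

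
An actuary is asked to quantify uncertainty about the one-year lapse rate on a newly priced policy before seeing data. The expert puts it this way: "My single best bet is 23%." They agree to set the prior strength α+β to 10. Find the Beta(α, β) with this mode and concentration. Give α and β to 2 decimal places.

α = 2.84, β = 7.16

For α,β > 1 the Beta mode is (α−1)/(α+β−2). With α+β = 10, the mode is (α−1)/8.
Set (α−1)/8 = 0.23 → α = 1 + 0.23·8 = 2.84.
β = 10 − α = 7.16.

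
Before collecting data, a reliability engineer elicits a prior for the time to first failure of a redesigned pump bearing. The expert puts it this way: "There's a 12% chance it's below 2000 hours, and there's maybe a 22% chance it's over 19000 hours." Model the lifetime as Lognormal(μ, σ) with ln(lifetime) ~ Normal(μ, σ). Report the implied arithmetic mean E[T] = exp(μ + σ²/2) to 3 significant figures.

If T ~ Lognormal(μ,σ) then ln T ~ Normal(μ,σ), so the p-quantile of ln T is μ + z_p·σ.
ln(2000) = 7.601 and ln(19000) = 9.852; z_{0.12} = -1.175, z_{0.78} = 0.7722.
σ = (9.852 − 7.601)/(0.7722 − (-1.175)) = 1.156.
μ = 7.601 − (-1.175)·1.156 = 8.959.
E[T] = exp(μ + σ²/2) = exp(8.959 + 0.6684) = 15200 hours.

E[T] ≈ 15200 hours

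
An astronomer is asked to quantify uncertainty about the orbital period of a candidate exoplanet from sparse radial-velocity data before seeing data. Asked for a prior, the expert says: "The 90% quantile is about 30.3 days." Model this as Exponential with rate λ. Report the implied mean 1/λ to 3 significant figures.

P(T < 30.3) = 1 − e^(−λ·30.3) = 0.9, so λ = −ln(1−0.9)/30.3 = −ln(0.1)/30.3 = 0.076.
Mean = 1/λ = 13.2 days.

mean ≈ 13.2 days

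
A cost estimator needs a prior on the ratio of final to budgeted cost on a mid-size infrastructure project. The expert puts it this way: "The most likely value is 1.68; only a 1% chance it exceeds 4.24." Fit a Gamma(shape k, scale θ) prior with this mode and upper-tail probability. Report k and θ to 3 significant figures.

k ≈ 6.47, θ ≈ 0.307

Gamma(k,θ) with k>1 has mode (k−1)θ, so θ = 1.68/(k−1).
Need P(X < 4.24) = 0.99 with θ tied to k this way. Start at k = 2, θ = 1.68: P(X<4.24) ≈ 0.718.
Too low — raise k to concentrate. Iterating converges to k ≈ 6.47.
Then θ = 1.68/(6.47−1) ≈ 0.307.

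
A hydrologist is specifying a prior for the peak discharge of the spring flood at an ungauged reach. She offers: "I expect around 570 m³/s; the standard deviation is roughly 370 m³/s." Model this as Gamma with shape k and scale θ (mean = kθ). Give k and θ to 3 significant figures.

For Gamma(k, scale θ): mean = kθ, variance = kθ², so CV = 1/√k.
CV = SD/mean = 370/570 = 0.6491, hence k = 1/CV² = 2.37.
Then θ = mean/k = 570/2.37 = 240.

k ≈ 2.37, θ ≈ 240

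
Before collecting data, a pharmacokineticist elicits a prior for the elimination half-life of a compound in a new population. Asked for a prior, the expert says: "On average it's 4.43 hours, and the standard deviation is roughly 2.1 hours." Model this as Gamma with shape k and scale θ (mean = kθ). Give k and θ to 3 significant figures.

k ≈ 4.45, θ ≈ 0.995

For Gamma(k, scale θ): mean = kθ, variance = kθ², so CV = 1/√k.
CV = SD/mean = 2.1/4.43 = 0.474, hence k = 1/CV² = 4.45.
Then θ = mean/k = 4.43/4.45 = 0.995.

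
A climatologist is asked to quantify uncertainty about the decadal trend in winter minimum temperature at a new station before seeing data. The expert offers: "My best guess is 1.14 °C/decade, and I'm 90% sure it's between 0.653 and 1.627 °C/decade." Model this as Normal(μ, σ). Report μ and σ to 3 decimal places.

A symmetric 90% interval runs μ ± z·σ with z = 1.645.
Half-width = 0.487, so σ = 0.487/1.645 = 0.296.
μ is the stated best guess, 1.140.

μ = 1.140, σ = 0.296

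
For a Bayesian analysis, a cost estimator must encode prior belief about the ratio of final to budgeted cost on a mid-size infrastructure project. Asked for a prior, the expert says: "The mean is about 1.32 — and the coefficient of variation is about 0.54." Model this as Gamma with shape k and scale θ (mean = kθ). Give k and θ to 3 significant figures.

For Gamma(k, scale θ): mean = kθ, variance = kθ², so CV = 1/√k.
CV = 0.54, hence k = 1/CV² = 3.43.
Then θ = mean/k = 1.32/3.43 = 0.385.

k ≈ 3.43, θ ≈ 0.385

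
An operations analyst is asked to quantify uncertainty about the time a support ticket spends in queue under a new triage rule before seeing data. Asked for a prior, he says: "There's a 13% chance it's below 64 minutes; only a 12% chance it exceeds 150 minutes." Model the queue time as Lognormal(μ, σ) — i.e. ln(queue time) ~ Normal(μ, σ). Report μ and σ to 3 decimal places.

If T ~ Lognormal(μ,σ) then ln T ~ Normal(μ,σ), so the p-quantile of ln T is μ + z_p·σ.
ln(64) = 4.159 and ln(150) = 5.011; z_{0.13} = -1.126, z_{0.88} = 1.175.
σ = (5.011 − 4.159)/(1.175 − (-1.126)) = 0.370.
μ = 4.159 − (-1.126)·0.370 = 4.576.

μ ≈ 4.576, σ ≈ 0.370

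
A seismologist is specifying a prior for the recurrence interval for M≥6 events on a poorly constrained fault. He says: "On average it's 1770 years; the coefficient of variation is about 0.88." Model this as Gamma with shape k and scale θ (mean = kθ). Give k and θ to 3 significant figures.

k ≈ 1.29, θ ≈ 1370

For Gamma(k, scale θ): mean = kθ, variance = kθ², so CV = 1/√k.
CV = 0.88, hence k = 1/CV² = 1.29.
Then θ = mean/k = 1770/1.29 = 1370.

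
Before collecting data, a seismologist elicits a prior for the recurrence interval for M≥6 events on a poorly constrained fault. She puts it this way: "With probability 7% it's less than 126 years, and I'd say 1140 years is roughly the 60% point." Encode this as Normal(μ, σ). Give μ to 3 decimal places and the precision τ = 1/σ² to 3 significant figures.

The p-quantile of Normal(μ,σ) is μ + z_p·σ, with z_{0.07} = -1.476 and z_{0.6} = 0.2533.
Eliminate σ: μ = (z₂·x₁ − z₁·x₂)/(z₂ − z₁) = (0.2533·126 − (-1.476)·1140)/1.729 = 991.432.
Then σ = (x₂ − x₁)/(z₂ − z₁) = (1140 − 126)/1.729 = 586.419.
Precision τ = 1/σ² = 1/586.4² = 2.91e-06.

μ = 991.432, τ = 2.91e-06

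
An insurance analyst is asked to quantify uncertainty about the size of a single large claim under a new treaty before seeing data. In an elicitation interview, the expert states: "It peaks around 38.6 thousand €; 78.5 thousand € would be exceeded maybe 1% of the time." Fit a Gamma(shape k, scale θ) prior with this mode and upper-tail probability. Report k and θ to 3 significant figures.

k ≈ 10.7, θ ≈ 3.97

Gamma(k,θ) with k>1 has mode (k−1)θ, so θ = 38.6/(k−1).
Need P(X < 78.5) = 0.99 with θ tied to k this way. Start at k = 2, θ = 38.6: P(X<78.5) ≈ 0.603.
Too low — raise k to concentrate. Iterating converges to k ≈ 10.7.
Then θ = 38.6/(10.7−1) ≈ 3.97.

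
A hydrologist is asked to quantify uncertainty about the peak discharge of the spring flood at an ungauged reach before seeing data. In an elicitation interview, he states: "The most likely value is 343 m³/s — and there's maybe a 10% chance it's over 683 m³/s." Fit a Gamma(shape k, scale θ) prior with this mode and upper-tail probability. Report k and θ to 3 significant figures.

Gamma(k,θ) with k>1 has mode (k−1)θ, so θ = 343/(k−1).
Need P(X < 683) = 0.9 with θ tied to k this way. Start at k = 2, θ = 343: P(X<683) ≈ 0.592.
Too low — raise k to concentrate. Iterating converges to k ≈ 5.04.
Then θ = 343/(5.04−1) ≈ 84.9.

k ≈ 5.04, θ ≈ 84.9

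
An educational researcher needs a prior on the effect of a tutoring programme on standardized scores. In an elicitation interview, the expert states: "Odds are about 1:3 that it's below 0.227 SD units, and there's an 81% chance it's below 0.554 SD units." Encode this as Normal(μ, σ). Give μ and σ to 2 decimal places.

μ = 0.37, σ = 0.21

The p-quantile of Normal(μ,σ) is μ + z_p·σ, with z_{0.25} = -0.6745 and z_{0.81} = 0.8779.
Eliminate σ: μ = (z₂·x₁ − z₁·x₂)/(z₂ − z₁) = (0.8779·0.227 − (-0.6745)·0.554)/1.552 = 0.37.
Then σ = (x₂ − x₁)/(z₂ − z₁) = (0.554 − 0.227)/1.552 = 0.21.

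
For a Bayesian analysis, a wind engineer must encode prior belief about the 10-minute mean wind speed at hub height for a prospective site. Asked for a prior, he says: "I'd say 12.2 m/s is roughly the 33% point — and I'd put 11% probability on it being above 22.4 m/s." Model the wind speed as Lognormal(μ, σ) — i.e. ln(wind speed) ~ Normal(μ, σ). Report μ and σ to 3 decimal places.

μ ≈ 2.662, σ ≈ 0.365

If T ~ Lognormal(μ,σ) then ln T ~ Normal(μ,σ), so the p-quantile of ln T is μ + z_p·σ.
ln(12.2) = 2.501 and ln(22.4) = 3.109; z_{0.33} = -0.4399, z_{0.89} = 1.227.
σ = (3.109 − 2.501)/(1.227 − (-0.4399)) = 0.365.
μ = 2.501 − (-0.4399)·0.365 = 2.662.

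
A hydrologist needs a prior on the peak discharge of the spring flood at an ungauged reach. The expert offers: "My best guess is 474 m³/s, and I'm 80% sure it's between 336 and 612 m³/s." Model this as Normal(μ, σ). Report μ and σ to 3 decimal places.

A symmetric 80% interval runs μ ± z·σ with z = 1.282.
Half-width = 138, so σ = 138/1.282 = 107.682.
μ is the stated best guess, 474.000.

μ = 474.000, σ = 107.682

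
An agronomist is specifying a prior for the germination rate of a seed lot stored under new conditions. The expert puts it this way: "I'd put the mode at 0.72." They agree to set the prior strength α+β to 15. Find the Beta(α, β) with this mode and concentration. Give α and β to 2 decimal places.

α = 10.36, β = 4.64

For α,β > 1 the Beta mode is (α−1)/(α+β−2). With α+β = 15, the mode is (α−1)/13.
Set (α−1)/13 = 0.72 → α = 1 + 0.72·13 = 10.36.
β = 15 − α = 4.64.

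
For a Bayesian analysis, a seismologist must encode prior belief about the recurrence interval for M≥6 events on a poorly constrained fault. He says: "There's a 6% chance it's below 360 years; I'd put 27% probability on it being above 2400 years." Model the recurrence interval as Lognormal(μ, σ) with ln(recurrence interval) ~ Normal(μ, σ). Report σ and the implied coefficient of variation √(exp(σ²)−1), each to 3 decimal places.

If T ~ Lognormal(μ,σ) then ln T ~ Normal(μ,σ), so the p-quantile of ln T is μ + z_p·σ.
ln(360) = 5.886 and ln(2400) = 7.783; z_{0.06} = -1.555, z_{0.73} = 0.6128.
σ = (7.783 − 5.886)/(0.6128 − (-1.555)) = 0.875.
μ = 5.886 − (-1.555)·0.875 = 7.247.
CV = √(exp(σ²)−1) = √(exp(0.7660)−1) = 1.073.

σ ≈ 0.875, CV ≈ 1.073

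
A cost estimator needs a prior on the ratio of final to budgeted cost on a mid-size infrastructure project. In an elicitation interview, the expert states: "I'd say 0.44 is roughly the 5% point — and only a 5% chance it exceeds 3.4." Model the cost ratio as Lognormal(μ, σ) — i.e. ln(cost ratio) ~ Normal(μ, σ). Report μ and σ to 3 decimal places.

If T ~ Lognormal(μ,σ) then ln T ~ Normal(μ,σ), so the p-quantile of ln T is μ + z_p·σ.
ln(0.44) = -0.821 and ln(3.4) = 1.224; z_{0.05} = -1.645, z_{0.95} = 1.645.
σ = (1.224 − -0.821)/(1.645 − (-1.645)) = 0.622.
μ = -0.821 − (-1.645)·0.622 = 0.201.

μ ≈ 0.201, σ ≈ 0.622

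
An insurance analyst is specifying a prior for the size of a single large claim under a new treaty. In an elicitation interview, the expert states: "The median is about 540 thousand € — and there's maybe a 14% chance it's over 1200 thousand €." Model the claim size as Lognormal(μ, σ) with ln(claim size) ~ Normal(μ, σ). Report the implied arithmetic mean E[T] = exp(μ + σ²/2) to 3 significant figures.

If T ~ Lognormal(μ,σ) then ln T ~ Normal(μ,σ), so the p-quantile of ln T is μ + z_p·σ.
ln(540) = 6.292 and ln(1200) = 7.09; z_{0.5} = 0, z_{0.86} = 1.08.
σ = (7.09 − 6.292)/(1.08 − (0)) = 0.739.
μ = 6.292 − (0)·0.739 = 6.292.
E[T] = exp(μ + σ²/2) = exp(6.292 + 0.2732) = 710 thousand €.

E[T] ≈ 710 thousand €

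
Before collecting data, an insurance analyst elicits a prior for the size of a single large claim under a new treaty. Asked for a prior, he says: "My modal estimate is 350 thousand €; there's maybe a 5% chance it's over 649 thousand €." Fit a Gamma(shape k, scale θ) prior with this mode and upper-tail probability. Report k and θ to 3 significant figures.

Gamma(k,θ) with k>1 has mode (k−1)θ, so θ = 350/(k−1).
Need P(X < 649) = 0.95 with θ tied to k this way. Start at k = 2, θ = 350: P(X<649) ≈ 0.553.
Too low — raise k to concentrate. Iterating converges to k ≈ 8.3.
Then θ = 350/(8.3−1) ≈ 47.9.

k ≈ 8.3, θ ≈ 47.9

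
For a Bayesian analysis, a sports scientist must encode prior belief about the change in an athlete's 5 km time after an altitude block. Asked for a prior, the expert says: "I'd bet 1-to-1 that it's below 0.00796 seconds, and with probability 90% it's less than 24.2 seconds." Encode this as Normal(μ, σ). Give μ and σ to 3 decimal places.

The p-quantile of Normal(μ,σ) is μ + z_p·σ, with z_{0.5} = 0 and z_{0.9} = 1.282.
Eliminate σ: μ = (z₂·x₁ − z₁·x₂)/(z₂ − z₁) = (1.282·0.00796 − (0)·24.2)/1.282 = 0.008.
Then σ = (x₂ − x₁)/(z₂ − z₁) = (24.2 − 0.00796)/1.282 = 18.877.

μ = 0.008, σ = 18.877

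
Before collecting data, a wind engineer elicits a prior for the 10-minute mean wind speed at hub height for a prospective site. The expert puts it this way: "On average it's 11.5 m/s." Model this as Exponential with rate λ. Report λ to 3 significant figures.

Exponential mean = 1/λ, so λ = 1/11.5 = 0.087.

λ ≈ 0.087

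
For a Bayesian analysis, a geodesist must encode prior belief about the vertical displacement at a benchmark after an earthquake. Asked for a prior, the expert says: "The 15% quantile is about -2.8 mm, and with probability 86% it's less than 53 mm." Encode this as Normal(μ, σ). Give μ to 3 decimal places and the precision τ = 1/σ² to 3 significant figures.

For Normal(μ,σ), the p-quantile is μ + z_p·σ. Here z_{0.15} = -1.036, z_{0.86} = 1.08.
So -2.8 = μ − 1.036σ and 53 = μ + 1.08σ.
Subtracting: σ = (53 − -2.8)/(1.08 − (-1.036)) = 26.361.
Then μ = -2.8 − (-1.036)·26.361 = 24.522.
Precision τ = 1/σ² = 1/26.36² = 0.00144.

μ = 24.522, τ = 0.00144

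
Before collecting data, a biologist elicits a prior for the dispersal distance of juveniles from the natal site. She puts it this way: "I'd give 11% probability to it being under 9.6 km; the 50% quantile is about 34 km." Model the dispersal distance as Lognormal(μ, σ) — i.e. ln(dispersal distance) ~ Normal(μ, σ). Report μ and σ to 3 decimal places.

If T ~ Lognormal(μ,σ) then ln T ~ Normal(μ,σ), so the p-quantile of ln T is μ + z_p·σ.
ln(9.6) = 2.262 and ln(34) = 3.526; z_{0.11} = -1.227, z_{0.5} = 0.
σ = (3.526 − 2.262)/(0 − (-1.227)) = 1.031.
μ = 2.262 − (-1.227)·1.031 = 3.526.

μ ≈ 3.526, σ ≈ 1.031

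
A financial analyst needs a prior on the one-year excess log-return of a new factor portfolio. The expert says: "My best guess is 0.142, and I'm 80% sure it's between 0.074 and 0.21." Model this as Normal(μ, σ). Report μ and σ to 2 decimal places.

A symmetric 80% interval runs μ ± z·σ with z = 1.282.
Half-width = 0.068, so σ = 0.068/1.282 = 0.05.
μ is the stated best guess, 0.14.

μ = 0.14, σ = 0.05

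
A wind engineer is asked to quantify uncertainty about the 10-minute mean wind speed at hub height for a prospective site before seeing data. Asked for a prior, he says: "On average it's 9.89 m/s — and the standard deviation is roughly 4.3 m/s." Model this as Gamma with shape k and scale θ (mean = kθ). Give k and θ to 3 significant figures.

For Gamma(k, scale θ): mean = kθ, variance = kθ², so CV = 1/√k.
CV = SD/mean = 4.3/9.89 = 0.4348, hence k = 1/CV² = 5.29.
Then θ = mean/k = 9.89/5.29 = 1.87.

k ≈ 5.29, θ ≈ 1.87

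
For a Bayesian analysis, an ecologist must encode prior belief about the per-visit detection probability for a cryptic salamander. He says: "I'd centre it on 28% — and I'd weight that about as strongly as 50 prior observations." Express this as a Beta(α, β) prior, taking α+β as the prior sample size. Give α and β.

α = 14, β = 36

Under the effective-sample-size interpretation, Beta(α, β) has prior mean α/(α+β) and prior sample size α+β.
So α+β = 50 and α/(α+β) = 0.28, giving α = 0.28·50 = 14 and β = 50 − 14 = 36.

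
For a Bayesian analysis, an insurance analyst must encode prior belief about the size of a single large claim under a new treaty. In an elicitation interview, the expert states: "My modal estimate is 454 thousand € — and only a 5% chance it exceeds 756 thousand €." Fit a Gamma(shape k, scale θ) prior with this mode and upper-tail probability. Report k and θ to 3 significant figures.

Gamma(k,θ) with k>1 has mode (k−1)θ, so θ = 454/(k−1).
Need P(X < 756) = 0.95 with θ tied to k this way. Start at k = 2, θ = 454: P(X<756) ≈ 0.496.
Too low — raise k to concentrate. Iterating converges to k ≈ 11.7.
Then θ = 454/(11.7−1) ≈ 42.3.

k ≈ 11.7, θ ≈ 42.3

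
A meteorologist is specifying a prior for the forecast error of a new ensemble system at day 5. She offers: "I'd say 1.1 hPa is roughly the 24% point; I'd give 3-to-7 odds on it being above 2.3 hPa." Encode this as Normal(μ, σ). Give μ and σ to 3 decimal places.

For Normal(μ,σ), the p-quantile is μ + z_p·σ. Here z_{0.24} = -0.7063, z_{0.7} = 0.5244.
So 1.1 = μ − 0.7063σ and 2.3 = μ + 0.5244σ.
Subtracting: σ = (2.3 − 1.1)/(0.5244 − (-0.7063)) = 0.975.
Then μ = 1.1 − (-0.7063)·0.975 = 1.789.

μ = 1.789, σ = 0.975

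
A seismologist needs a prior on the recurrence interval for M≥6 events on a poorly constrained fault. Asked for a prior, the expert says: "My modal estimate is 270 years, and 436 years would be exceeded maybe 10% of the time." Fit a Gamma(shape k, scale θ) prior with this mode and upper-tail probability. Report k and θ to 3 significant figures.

k ≈ 9.19, θ ≈ 33

Gamma(k,θ) with k>1 has mode (k−1)θ, so θ = 270/(k−1).
Need P(X < 436) = 0.9 with θ tied to k this way. Start at k = 2, θ = 270: P(X<436) ≈ 0.480.
Too low — raise k to concentrate. Iterating converges to k ≈ 9.19.
Then θ = 270/(9.19−1) ≈ 33.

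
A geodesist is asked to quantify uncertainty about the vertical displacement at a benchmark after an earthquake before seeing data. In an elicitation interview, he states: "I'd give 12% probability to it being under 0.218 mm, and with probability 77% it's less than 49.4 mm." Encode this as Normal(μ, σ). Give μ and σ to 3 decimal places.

μ = 30.413, σ = 25.698

The p-quantile of Normal(μ,σ) is μ + z_p·σ, with z_{0.12} = -1.175 and z_{0.77} = 0.7388.
Eliminate σ: μ = (z₂·x₁ − z₁·x₂)/(z₂ − z₁) = (0.7388·0.218 − (-1.175)·49.4)/1.914 = 30.413.
Then σ = (x₂ − x₁)/(z₂ − z₁) = (49.4 − 0.218)/1.914 = 25.698.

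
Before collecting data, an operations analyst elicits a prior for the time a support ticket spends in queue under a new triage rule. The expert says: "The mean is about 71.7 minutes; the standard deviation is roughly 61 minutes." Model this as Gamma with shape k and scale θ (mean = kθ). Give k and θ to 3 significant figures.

k ≈ 1.38, θ ≈ 51.9

For Gamma(k, scale θ): mean = kθ, variance = kθ², so CV = 1/√k.
CV = SD/mean = 61/71.7 = 0.8508, hence k = 1/CV² = 1.38.
Then θ = mean/k = 71.7/1.38 = 51.9.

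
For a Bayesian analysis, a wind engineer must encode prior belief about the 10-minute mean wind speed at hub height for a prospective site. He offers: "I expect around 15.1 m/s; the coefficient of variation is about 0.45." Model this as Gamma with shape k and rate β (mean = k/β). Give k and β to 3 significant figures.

k ≈ 4.94, β ≈ 0.327

For Gamma(k, rate β): mean = k/β, variance = k/β², so CV = 1/√k.
CV = 0.45, hence k = 1/CV² = 4.94.
Then β = k/mean = 4.94/15.1 = 0.327.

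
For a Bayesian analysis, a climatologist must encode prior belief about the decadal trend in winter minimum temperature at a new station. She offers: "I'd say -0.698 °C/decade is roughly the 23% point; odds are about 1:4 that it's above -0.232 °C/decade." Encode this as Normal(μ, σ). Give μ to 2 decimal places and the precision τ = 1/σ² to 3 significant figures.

The p-quantile of Normal(μ,σ) is μ + z_p·σ, with z_{0.23} = -0.7388 and z_{0.8} = 0.8416.
Eliminate σ: μ = (z₂·x₁ − z₁·x₂)/(z₂ − z₁) = (0.8416·-0.698 − (-0.7388)·-0.232)/1.58 = -0.48.
Then σ = (x₂ − x₁)/(z₂ − z₁) = (-0.232 − -0.698)/1.58 = 0.29.
Precision τ = 1/σ² = 1/0.2948² = 11.5.

μ = -0.48, τ = 11.5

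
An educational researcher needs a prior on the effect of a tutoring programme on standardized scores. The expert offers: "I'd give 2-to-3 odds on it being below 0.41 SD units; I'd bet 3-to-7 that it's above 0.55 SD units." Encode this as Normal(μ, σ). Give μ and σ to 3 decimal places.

The p-quantile of Normal(μ,σ) is μ + z_p·σ, with z_{0.4} = -0.2533 and z_{0.7} = 0.5244.
Eliminate σ: μ = (z₂·x₁ − z₁·x₂)/(z₂ − z₁) = (0.5244·0.41 − (-0.2533)·0.55)/0.7777 = 0.456.
Then σ = (x₂ − x₁)/(z₂ − z₁) = (0.55 − 0.41)/0.7777 = 0.180.

μ = 0.456, σ = 0.180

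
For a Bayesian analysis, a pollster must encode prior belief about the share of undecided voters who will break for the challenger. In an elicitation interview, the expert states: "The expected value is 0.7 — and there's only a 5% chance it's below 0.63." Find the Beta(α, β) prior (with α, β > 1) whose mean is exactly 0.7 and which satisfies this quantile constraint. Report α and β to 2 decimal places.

With mean 0.7 fixed, write α = 0.7s, β = 0.3s where s = α+β.
Need P(θ < 0.63) = 0.05 under Beta(0.7s, 0.3s). Normal approximation: (q−m)/√(m(1−m)/s) ≈ z_{0.05} = -1.64, so s ≈ 0.7·0.3·(-1.64)²/(0.63−0.7)² = 116.0.
At s = 116.0: P(θ<0.63) ≈ 0.054. Adjusting to match 0.05 gives s ≈ 121.40.
So α = 0.7·121.40 ≈ 84.98, β = 0.3·121.40 ≈ 36.42.

α ≈ 84.98, β ≈ 36.42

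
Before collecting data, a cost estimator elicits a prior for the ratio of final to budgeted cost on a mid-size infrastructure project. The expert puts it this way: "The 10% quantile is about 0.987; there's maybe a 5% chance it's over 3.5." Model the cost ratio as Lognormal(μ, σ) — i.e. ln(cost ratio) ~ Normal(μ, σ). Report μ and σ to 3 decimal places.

μ ≈ 0.541, σ ≈ 0.433

If T ~ Lognormal(μ,σ) then ln T ~ Normal(μ,σ), so the p-quantile of ln T is μ + z_p·σ.
ln(0.987) = -0.01309 and ln(3.5) = 1.253; z_{0.1} = -1.282, z_{0.95} = 1.645.
σ = (1.253 − -0.01309)/(1.645 − (-1.282)) = 0.433.
μ = -0.01309 − (-1.282)·0.433 = 0.541.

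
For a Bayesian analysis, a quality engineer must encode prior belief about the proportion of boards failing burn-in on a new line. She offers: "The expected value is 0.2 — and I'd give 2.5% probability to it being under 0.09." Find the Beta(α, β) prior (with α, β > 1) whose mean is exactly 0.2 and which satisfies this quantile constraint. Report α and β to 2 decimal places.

α ≈ 7.48, β ≈ 29.92

With mean 0.2 fixed, write α = 0.2s, β = 0.8s where s = α+β.
Need P(θ < 0.09) = 0.025 under Beta(0.2s, 0.8s). Normal approximation: (q−m)/√(m(1−m)/s) ≈ z_{0.025} = -1.96, so s ≈ 0.2·0.8·(-1.96)²/(0.09−0.2)² = 50.8.
At s = 50.8: P(θ<0.09) ≈ 0.010. Adjusting to match 0.025 gives s ≈ 37.40.
So α = 0.2·37.40 ≈ 7.48, β = 0.8·37.40 ≈ 29.92.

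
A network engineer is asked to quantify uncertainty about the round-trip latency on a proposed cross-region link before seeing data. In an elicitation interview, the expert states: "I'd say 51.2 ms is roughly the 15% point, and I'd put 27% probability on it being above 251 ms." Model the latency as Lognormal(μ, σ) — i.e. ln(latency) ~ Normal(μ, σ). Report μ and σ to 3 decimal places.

μ ≈ 4.935, σ ≈ 0.964

If T ~ Lognormal(μ,σ) then ln T ~ Normal(μ,σ), so the p-quantile of ln T is μ + z_p·σ.
ln(51.2) = 3.936 and ln(251) = 5.525; z_{0.15} = -1.036, z_{0.73} = 0.6128.
σ = (5.525 − 3.936)/(0.6128 − (-1.036)) = 0.964.
μ = 3.936 − (-1.036)·0.964 = 4.935.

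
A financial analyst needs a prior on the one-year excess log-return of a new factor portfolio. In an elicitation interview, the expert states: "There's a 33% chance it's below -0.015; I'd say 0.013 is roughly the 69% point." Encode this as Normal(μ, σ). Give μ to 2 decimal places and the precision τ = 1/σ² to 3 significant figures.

μ = -0.00, τ = 1120

The p-quantile of Normal(μ,σ) is μ + z_p·σ, with z_{0.33} = -0.4399 and z_{0.69} = 0.4959.
Eliminate σ: μ = (z₂·x₁ − z₁·x₂)/(z₂ − z₁) = (0.4959·-0.015 − (-0.4399)·0.013)/0.9358 = -0.00.
Then σ = (x₂ − x₁)/(z₂ − z₁) = (0.013 − -0.015)/0.9358 = 0.03.
Precision τ = 1/σ² = 1/0.02992² = 1120.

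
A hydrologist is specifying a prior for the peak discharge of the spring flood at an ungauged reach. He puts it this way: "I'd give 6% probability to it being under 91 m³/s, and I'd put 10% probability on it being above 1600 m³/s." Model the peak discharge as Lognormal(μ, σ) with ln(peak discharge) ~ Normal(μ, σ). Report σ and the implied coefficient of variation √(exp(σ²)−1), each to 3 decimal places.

If T ~ Lognormal(μ,σ) then ln T ~ Normal(μ,σ), so the p-quantile of ln T is μ + z_p·σ.
ln(91) = 4.511 and ln(1600) = 7.378; z_{0.06} = -1.555, z_{0.9} = 1.282.
σ = (7.378 − 4.511)/(1.282 − (-1.555)) = 1.011.
μ = 4.511 − (-1.555)·1.011 = 6.082.
CV = √(exp(σ²)−1) = √(exp(1.0217)−1) = 1.333.

σ ≈ 1.011, CV ≈ 1.333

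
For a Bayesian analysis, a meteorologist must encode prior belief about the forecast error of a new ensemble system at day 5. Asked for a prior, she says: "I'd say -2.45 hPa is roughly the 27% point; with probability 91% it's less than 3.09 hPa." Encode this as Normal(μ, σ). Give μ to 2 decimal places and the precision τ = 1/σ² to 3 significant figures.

μ = -0.71, τ = 0.124

The p-quantile of Normal(μ,σ) is μ + z_p·σ, with z_{0.27} = -0.6128 and z_{0.91} = 1.341.
Eliminate σ: μ = (z₂·x₁ − z₁·x₂)/(z₂ − z₁) = (1.341·-2.45 − (-0.6128)·3.09)/1.954 = -0.71.
Then σ = (x₂ − x₁)/(z₂ − z₁) = (3.09 − -2.45)/1.954 = 2.84.
Precision τ = 1/σ² = 1/2.836² = 0.124.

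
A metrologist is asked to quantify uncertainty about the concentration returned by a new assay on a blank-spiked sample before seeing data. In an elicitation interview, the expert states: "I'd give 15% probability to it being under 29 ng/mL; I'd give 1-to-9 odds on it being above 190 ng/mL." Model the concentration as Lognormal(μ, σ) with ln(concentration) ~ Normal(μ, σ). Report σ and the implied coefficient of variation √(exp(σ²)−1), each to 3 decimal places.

σ ≈ 0.811, CV ≈ 0.964

If T ~ Lognormal(μ,σ) then ln T ~ Normal(μ,σ), so the p-quantile of ln T is μ + z_p·σ.
ln(29) = 3.367 and ln(190) = 5.247; z_{0.15} = -1.036, z_{0.9} = 1.282.
σ = (5.247 − 3.367)/(1.282 − (-1.036)) = 0.811.
μ = 3.367 − (-1.036)·0.811 = 4.208.
CV = √(exp(σ²)−1) = √(exp(0.6576)−1) = 0.964.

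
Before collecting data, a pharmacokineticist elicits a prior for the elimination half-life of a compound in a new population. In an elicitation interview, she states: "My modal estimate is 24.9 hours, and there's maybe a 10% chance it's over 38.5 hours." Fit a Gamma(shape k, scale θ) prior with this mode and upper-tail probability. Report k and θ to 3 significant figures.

Gamma(k,θ) with k>1 has mode (k−1)θ, so θ = 24.9/(k−1).
Need P(X < 38.5) = 0.9 with θ tied to k this way. Start at k = 2, θ = 24.9: P(X<38.5) ≈ 0.458.
Too low — raise k to concentrate. Iterating converges to k ≈ 10.8.
Then θ = 24.9/(10.8−1) ≈ 2.53.

k ≈ 10.8, θ ≈ 2.53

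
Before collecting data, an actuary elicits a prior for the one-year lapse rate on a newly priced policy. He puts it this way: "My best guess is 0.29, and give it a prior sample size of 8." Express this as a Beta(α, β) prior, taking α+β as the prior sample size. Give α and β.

Under the effective-sample-size interpretation, Beta(α, β) has prior mean α/(α+β) and prior sample size α+β.
So α+β = 8 and α/(α+β) = 0.29, giving α = 0.29·8 = 2.32 and β = 8 − 2.32 = 5.68.

α = 2.32, β = 5.68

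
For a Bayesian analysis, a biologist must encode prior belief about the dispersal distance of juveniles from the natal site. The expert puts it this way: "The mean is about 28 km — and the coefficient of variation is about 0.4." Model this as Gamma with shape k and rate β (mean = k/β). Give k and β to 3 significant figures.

For Gamma(k, rate β): mean = k/β, variance = k/β², so CV = 1/√k.
CV = 0.4, hence k = 1/CV² = 6.25.
Then β = k/mean = 6.25/28 = 0.223.

k ≈ 6.25, β ≈ 0.223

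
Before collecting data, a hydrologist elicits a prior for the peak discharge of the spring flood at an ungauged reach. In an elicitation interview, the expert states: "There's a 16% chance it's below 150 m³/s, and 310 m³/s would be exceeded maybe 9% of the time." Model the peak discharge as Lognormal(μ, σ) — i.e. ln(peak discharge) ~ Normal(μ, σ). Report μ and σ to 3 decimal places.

μ ≈ 5.320, σ ≈ 0.311

If T ~ Lognormal(μ,σ) then ln T ~ Normal(μ,σ), so the p-quantile of ln T is μ + z_p·σ.
ln(150) = 5.011 and ln(310) = 5.737; z_{0.16} = -0.9945, z_{0.91} = 1.341.
σ = (5.737 − 5.011)/(1.341 − (-0.9945)) = 0.311.
μ = 5.011 − (-0.9945)·0.311 = 5.320.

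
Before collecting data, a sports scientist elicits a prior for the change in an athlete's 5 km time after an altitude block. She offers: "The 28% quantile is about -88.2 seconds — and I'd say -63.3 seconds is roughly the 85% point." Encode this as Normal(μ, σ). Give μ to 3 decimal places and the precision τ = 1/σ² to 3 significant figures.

μ = -79.237, τ = 0.00423

For Normal(μ,σ), the p-quantile is μ + z_p·σ. Here z_{0.28} = -0.5828, z_{0.85} = 1.036.
So -88.2 = μ − 0.5828σ and -63.3 = μ + 1.036σ.
Subtracting: σ = (-63.3 − -88.2)/(1.036 − (-0.5828)) = 15.377.
Then μ = -88.2 − (-0.5828)·15.377 = -79.237.
Precision τ = 1/σ² = 1/15.38² = 0.00423.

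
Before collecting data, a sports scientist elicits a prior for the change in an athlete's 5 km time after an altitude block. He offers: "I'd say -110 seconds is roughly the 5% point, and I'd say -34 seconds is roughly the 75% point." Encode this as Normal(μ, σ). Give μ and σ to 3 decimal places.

μ = -56.102, σ = 32.768

The p-quantile of Normal(μ,σ) is μ + z_p·σ, with z_{0.05} = -1.645 and z_{0.75} = 0.6745.
Eliminate σ: μ = (z₂·x₁ − z₁·x₂)/(z₂ − z₁) = (0.6745·-110 − (-1.645)·-34)/2.319 = -56.102.
Then σ = (x₂ − x₁)/(z₂ − z₁) = (-34 − -110)/2.319 = 32.768.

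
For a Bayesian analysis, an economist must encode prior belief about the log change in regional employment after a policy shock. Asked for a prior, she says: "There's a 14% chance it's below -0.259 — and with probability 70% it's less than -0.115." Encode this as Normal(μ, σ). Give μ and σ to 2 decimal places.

μ = -0.16, σ = 0.09

For Normal(μ,σ), the p-quantile is μ + z_p·σ. Here z_{0.14} = -1.08, z_{0.7} = 0.5244.
So -0.259 = μ − 1.08σ and -0.115 = μ + 0.5244σ.
Subtracting: σ = (-0.115 − -0.259)/(0.5244 − (-1.08)) = 0.09.
Then μ = -0.259 − (-1.08)·0.09 = -0.16.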